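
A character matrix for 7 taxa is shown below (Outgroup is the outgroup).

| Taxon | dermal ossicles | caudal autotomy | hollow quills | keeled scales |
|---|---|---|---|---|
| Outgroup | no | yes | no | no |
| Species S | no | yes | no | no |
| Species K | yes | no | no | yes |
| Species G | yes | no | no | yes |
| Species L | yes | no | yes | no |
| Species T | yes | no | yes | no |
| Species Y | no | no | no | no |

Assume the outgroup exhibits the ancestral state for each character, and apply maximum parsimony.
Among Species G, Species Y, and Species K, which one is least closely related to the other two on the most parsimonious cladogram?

Species Y

Character polarity is set by the outgroup: the derived state is whichever differs from the outgroup's state, so for caudal autotomy the derived state is 'no', and for the remaining characters it is 'yes'.
dermal ossicles: derived state 'yes' in Species G, Species K, Species L, and Species T only — synapomorphy for {Species G, Species K, Species L, Species T}.
caudal autotomy: derived state 'no' in Species G, Species K, Species L, Species T, and Species Y only — synapomorphy for {Species G, Species K, Species L, Species T, Species Y}.
hollow quills: derived state 'yes' in Species L and Species T only — synapomorphy for {Species L, Species T}.
Only Species G and Species K show the derived state 'yes' for keeled scales, supporting them as a clade.
Most parsimonious ingroup topology: (Species S,(((Species K,Species G),(Species L,Species T)),Species Y)).
Species G and Species K share a more recent common ancestor with each other than either does with Species Y, so Species Y is the least closely related of the three.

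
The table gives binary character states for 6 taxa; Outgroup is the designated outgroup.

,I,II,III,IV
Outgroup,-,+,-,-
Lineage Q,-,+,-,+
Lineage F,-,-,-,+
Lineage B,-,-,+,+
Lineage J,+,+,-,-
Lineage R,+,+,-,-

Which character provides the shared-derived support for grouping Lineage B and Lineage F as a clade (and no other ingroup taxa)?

Character polarity is set by the outgroup: the derived state is whichever differs from the outgroup's state, so for II the derived state is '-', and for the remaining characters it is '+'.
Only Lineage J and Lineage R show the derived state '+' for I, supporting them as a clade.
II (derived state '-') is shared by Lineage B and Lineage F — a synapomorphy uniting that clade.
III: derived state '+' in Lineage B only — an autapomorphy, so it tells us nothing about relationships among taxa.
IV (derived state '+') is shared by Lineage B, Lineage F, and Lineage Q — a synapomorphy uniting that clade.
Most parsimonious ingroup topology: ((Lineage Q,(Lineage F,Lineage B)),(Lineage J,Lineage R)).
The clade {Lineage B, Lineage F} is supported by II: its derived state '-' occurs in exactly those taxa and in no other taxon (including the outgroup).

II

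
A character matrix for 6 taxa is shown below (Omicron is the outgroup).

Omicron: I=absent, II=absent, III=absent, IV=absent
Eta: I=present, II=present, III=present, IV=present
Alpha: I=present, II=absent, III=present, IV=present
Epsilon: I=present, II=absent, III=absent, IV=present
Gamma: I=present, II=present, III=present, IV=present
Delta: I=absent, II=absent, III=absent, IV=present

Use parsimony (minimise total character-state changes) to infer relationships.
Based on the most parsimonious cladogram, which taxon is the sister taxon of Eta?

The outgroup has state 'absent' for every character, so 'present' is the derived state throughout.
Only Alpha, Epsilon, Eta, and Gamma show the derived state 'present' for I, supporting them as a clade.
II (derived state 'present') is shared by Eta and Gamma — a synapomorphy uniting that clade.
III (derived state 'present') is shared by Alpha, Eta, and Gamma — a synapomorphy uniting that clade.
IV (derived state 'present') is shared by all ingroup taxa — unites the whole ingroup.
Most parsimonious ingroup topology: ((((Eta,Gamma),Alpha),Epsilon),Delta).
Eta and Gamma form a cherry on this tree, so they are sister taxa.

Gamma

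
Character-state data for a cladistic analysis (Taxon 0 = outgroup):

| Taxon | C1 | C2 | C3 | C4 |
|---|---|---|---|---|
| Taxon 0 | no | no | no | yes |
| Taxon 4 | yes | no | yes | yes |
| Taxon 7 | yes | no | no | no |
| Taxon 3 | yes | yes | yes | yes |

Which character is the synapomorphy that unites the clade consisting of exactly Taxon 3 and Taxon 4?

Character polarity is set by the outgroup: the derived state is whichever differs from the outgroup's state, so for C4 the derived state is 'no', and for the remaining characters it is 'yes'.
All ingroup taxa share the derived state 'yes' for C1; it defines the ingroup but does not resolve relationships within it.
C2: derived state 'yes' in Taxon 3 only — an autapomorphy, so it tells us nothing about relationships among taxa.
C3: derived state 'yes' in Taxon 3 and Taxon 4 only — synapomorphy for {Taxon 3, Taxon 4}.
C4: derived state 'no' in Taxon 7 only — an autapomorphy, so it tells us nothing about relationships among taxa.
Most parsimonious ingroup topology: ((Taxon 3,Taxon 4),Taxon 7).
The clade {Taxon 3, Taxon 4} is supported by C3: its derived state 'yes' occurs in exactly those taxa and in no other taxon (including the outgroup).

C3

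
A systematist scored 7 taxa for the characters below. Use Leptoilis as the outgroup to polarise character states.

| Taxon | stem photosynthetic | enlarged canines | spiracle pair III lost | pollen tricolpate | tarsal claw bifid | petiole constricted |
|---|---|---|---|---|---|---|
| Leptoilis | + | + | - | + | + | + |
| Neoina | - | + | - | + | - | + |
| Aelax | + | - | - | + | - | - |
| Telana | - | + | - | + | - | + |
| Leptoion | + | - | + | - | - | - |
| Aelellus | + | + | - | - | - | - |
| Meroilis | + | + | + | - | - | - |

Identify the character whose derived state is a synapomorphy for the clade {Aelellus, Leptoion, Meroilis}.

pollen tricolpate

Character polarity is set by the outgroup: the derived state is whichever differs from the outgroup's state, so for stem photosynthetic, enlarged canines, pollen tricolpate, tarsal claw bifid, petiole constricted the derived state is '-', and for the remaining characters it is '+'.
Only Neoina and Telana show the derived state '-' for stem photosynthetic, supporting them as a clade.
enlarged canines (state '-') occurs in Aelax and Leptoion but conflicts with the nesting implied by the other characters — most parsimoniously interpreted as homoplasy.
spiracle pair III lost: derived state '+' in Leptoion and Meroilis only — synapomorphy for {Leptoion, Meroilis}.
pollen tricolpate (derived state '-') is shared by Aelellus, Leptoion, and Meroilis — a synapomorphy uniting that clade.
tarsal claw bifid (derived state '-') is shared by all ingroup taxa — unites the whole ingroup.
Only Aelax, Aelellus, Leptoion, and Meroilis show the derived state '-' for petiole constricted, supporting them as a clade.
Most parsimonious ingroup topology: ((Neoina,Telana),(Aelax,((Leptoion,Meroilis),Aelellus))).
The clade {Aelellus, Leptoion, Meroilis} is supported by pollen tricolpate: its derived state '-' occurs in exactly those taxa and in no other taxon (including the outgroup).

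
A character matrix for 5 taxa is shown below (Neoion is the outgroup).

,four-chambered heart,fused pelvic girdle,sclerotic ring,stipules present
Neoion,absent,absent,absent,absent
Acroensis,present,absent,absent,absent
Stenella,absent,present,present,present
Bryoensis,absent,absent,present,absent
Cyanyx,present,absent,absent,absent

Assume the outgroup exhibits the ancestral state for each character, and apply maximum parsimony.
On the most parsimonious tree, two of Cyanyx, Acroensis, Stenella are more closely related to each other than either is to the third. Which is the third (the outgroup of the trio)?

The outgroup has state 'absent' for every character, so 'present' is the derived state throughout.
four-chambered heart: derived state 'present' in Acroensis and Cyanyx only — synapomorphy for {Acroensis, Cyanyx}.
fused pelvic girdle (derived state 'present') is unique to Stenella (autapomorphy; uninformative for grouping).
sclerotic ring (derived state 'present') is shared by Bryoensis and Stenella — a synapomorphy uniting that clade.
stipules present: derived state 'present' in Stenella only — an autapomorphy, so it tells us nothing about relationships among taxa.
Most parsimonious ingroup topology: ((Acroensis,Cyanyx),(Stenella,Bryoensis)).
Acroensis and Cyanyx share a more recent common ancestor with each other than either does with Stenella, so Stenella is the least closely related of the three.

Stenella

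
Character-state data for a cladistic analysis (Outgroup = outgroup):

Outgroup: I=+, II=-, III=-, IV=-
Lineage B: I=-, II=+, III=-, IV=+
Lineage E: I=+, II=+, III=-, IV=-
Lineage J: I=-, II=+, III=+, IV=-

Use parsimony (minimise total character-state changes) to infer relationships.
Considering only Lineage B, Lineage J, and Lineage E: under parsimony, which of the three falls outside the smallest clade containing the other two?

Character polarity is set by the outgroup: the derived state is whichever differs from the outgroup's state, so for I the derived state is '-', and for the remaining characters it is '+'.
Only Lineage B and Lineage J show the derived state '-' for I, supporting them as a clade.
All ingroup taxa share the derived state '+' for II; it defines the ingroup but does not resolve relationships within it.
III (derived state '+') is unique to Lineage J (autapomorphy; uninformative for grouping).
IV: derived state '+' in Lineage B only — an autapomorphy, so it tells us nothing about relationships among taxa.
Most parsimonious ingroup topology: ((Lineage B,Lineage J),Lineage E).
Lineage J and Lineage B share a more recent common ancestor with each other than either does with Lineage E, so Lineage E is the least closely related of the three.

Lineage E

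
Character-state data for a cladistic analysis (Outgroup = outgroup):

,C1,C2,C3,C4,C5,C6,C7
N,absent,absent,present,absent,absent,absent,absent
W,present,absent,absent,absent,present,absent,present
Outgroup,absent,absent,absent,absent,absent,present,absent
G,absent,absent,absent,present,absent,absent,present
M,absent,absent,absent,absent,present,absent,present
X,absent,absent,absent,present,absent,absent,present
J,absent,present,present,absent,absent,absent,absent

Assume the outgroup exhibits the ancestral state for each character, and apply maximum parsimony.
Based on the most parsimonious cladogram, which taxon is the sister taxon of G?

X

Character polarity is set by the outgroup: the derived state is whichever differs from the outgroup's state, so for C6 the derived state is 'absent', and for the remaining characters it is 'present'.
C1: derived state 'present' in W only — an autapomorphy, so it tells us nothing about relationships among taxa.
C2: derived state 'present' in J only — an autapomorphy, so it tells us nothing about relationships among taxa.
C3 (derived state 'present') is shared by J and N — a synapomorphy uniting that clade.
C4 (derived state 'present') is shared by G and X — a synapomorphy uniting that clade.
C5: derived state 'present' in M and W only — synapomorphy for {M, W}.
All ingroup taxa share the derived state 'absent' for C6; it defines the ingroup but does not resolve relationships within it.
C7: derived state 'present' in G, M, W, and X only — synapomorphy for {G, M, W, X}.
Most parsimonious ingroup topology: ((J,N),((W,M),(X,G))).
G and X form a cherry on this tree, so they are sister taxa.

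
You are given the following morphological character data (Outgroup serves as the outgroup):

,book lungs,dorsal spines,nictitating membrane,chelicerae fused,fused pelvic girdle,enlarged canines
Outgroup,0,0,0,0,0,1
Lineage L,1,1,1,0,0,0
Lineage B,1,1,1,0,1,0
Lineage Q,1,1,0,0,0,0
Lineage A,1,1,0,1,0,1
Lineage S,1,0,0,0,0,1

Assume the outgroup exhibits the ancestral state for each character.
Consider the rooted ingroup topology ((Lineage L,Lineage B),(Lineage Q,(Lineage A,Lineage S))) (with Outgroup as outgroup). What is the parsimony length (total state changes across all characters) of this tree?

Map each character onto ((Lineage L,Lineage B),(Lineage Q,(Lineage A,Lineage S))) (rooted by Outgroup) and count the minimum state changes it requires (Fitch parsimony):
book lungs: 1; dorsal spines: 2; nictitating membrane: 1; chelicerae fused: 1; fused pelvic girdle: 1; enlarged canines: 2.
Total tree length = 8.

8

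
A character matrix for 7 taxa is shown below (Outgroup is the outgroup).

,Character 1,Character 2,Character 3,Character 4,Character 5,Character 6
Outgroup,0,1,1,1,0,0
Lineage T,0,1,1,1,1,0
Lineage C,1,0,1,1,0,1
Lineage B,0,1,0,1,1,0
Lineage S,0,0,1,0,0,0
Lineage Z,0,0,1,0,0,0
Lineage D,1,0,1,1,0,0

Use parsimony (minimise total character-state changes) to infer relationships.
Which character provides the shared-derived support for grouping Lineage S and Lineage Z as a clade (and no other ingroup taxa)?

Character 4

Character polarity is set by the outgroup: the derived state is whichever differs from the outgroup's state, so for Character 2, Character 3, Character 4 the derived state is '0', and for the remaining characters it is '1'.
Character 1 (derived state '1') is shared by Lineage C and Lineage D — a synapomorphy uniting that clade.
Character 2: derived state '0' in Lineage C, Lineage D, Lineage S, and Lineage Z only — synapomorphy for {Lineage C, Lineage D, Lineage S, Lineage Z}.
Character 3 (derived state '0') is unique to Lineage B (autapomorphy; uninformative for grouping).
Only Lineage S and Lineage Z show the derived state '0' for Character 4, supporting them as a clade.
Only Lineage B and Lineage T show the derived state '1' for Character 5, supporting them as a clade.
Character 6 (derived state '1') is unique to Lineage C (autapomorphy; uninformative for grouping).
Most parsimonious ingroup topology: (((Lineage Z,Lineage S),(Lineage C,Lineage D)),(Lineage T,Lineage B)).
The clade {Lineage S, Lineage Z} is supported by Character 4: its derived state '0' occurs in exactly those taxa and in no other taxon (including the outgroup).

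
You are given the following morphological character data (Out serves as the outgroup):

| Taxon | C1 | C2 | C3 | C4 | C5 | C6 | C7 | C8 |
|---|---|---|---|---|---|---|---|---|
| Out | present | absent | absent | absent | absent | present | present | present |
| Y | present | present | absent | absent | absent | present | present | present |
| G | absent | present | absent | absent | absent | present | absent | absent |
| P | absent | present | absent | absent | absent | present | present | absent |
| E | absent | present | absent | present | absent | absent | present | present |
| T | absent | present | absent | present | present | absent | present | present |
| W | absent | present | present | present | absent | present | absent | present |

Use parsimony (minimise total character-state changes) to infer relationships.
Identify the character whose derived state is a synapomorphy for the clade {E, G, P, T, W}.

Character polarity is set by the outgroup: the derived state is whichever differs from the outgroup's state, so for C1, C6, C7, C8 the derived state is 'absent', and for the remaining characters it is 'present'.
C1: derived state 'absent' in E, G, P, T, and W only — synapomorphy for {E, G, P, T, W}.
C2 (derived state 'present') is shared by all ingroup taxa — unites the whole ingroup.
C3 (derived state 'present') is unique to W (autapomorphy; uninformative for grouping).
Only E, T, and W show the derived state 'present' for C4, supporting them as a clade.
C5 (derived state 'present') is unique to T (autapomorphy; uninformative for grouping).
C6 (derived state 'absent') is shared by E and T — a synapomorphy uniting that clade.
C7 (state 'absent') occurs in G and W but conflicts with the nesting implied by the other characters — most parsimoniously interpreted as homoplasy.
C8 (derived state 'absent') is shared by G and P — a synapomorphy uniting that clade.
Most parsimonious ingroup topology: (Y,((G,P),((E,T),W))).
The clade {E, G, P, T, W} is supported by C1: its derived state 'absent' occurs in exactly those taxa and in no other taxon (including the outgroup).

C1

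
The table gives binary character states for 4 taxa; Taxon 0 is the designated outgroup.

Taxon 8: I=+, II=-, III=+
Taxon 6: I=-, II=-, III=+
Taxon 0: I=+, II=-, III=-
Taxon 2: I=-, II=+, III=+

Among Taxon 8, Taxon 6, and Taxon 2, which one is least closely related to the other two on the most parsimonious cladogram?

Character polarity is set by the outgroup: the derived state is whichever differs from the outgroup's state, so for I the derived state is '-', and for the remaining characters it is '+'.
I (derived state '-') is shared by Taxon 2 and Taxon 6 — a synapomorphy uniting that clade.
II (derived state '+') is unique to Taxon 2 (autapomorphy; uninformative for grouping).
All ingroup taxa share the derived state '+' for III; it defines the ingroup but does not resolve relationships within it.
Most parsimonious ingroup topology: (Taxon 8,(Taxon 6,Taxon 2)).
Taxon 2 and Taxon 6 share a more recent common ancestor with each other than either does with Taxon 8, so Taxon 8 is the least closely related of the three.

Taxon 8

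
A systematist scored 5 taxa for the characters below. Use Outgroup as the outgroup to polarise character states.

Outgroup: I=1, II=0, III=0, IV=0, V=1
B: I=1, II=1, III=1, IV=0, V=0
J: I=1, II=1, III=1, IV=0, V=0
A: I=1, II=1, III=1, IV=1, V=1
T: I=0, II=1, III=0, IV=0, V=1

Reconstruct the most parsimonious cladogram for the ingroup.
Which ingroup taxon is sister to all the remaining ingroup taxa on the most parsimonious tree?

Character polarity is set by the outgroup: the derived state is whichever differs from the outgroup's state, so for I, V the derived state is '0', and for the remaining characters it is '1'.
I (derived state '0') is unique to T (autapomorphy; uninformative for grouping).
All ingroup taxa share the derived state '1' for II; it defines the ingroup but does not resolve relationships within it.
III: derived state '1' in A, B, and J only — synapomorphy for {A, B, J}.
IV (derived state '1') is unique to A (autapomorphy; uninformative for grouping).
V (derived state '0') is shared by B and J — a synapomorphy uniting that clade.
Most parsimonious ingroup topology: (((B,J),A),T).
T is sister to the clade containing all other ingroup taxa, so it is the earliest-diverging (most basal) ingroup lineage.

T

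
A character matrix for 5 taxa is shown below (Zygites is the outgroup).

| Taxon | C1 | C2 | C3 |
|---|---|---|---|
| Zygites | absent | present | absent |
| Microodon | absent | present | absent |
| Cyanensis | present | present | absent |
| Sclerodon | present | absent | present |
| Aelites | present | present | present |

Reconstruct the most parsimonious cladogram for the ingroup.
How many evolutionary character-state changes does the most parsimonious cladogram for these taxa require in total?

3

Character polarity is set by the outgroup: the derived state is whichever differs from the outgroup's state, so for C2 the derived state is 'absent', and for the remaining characters it is 'present'.
C1: derived state 'present' in Aelites, Cyanensis, and Sclerodon only — synapomorphy for {Aelites, Cyanensis, Sclerodon}.
C2: derived state 'absent' in Sclerodon only — an autapomorphy, so it tells us nothing about relationships among taxa.
Only Aelites and Sclerodon show the derived state 'present' for C3, supporting them as a clade.
Most parsimonious ingroup topology: (Microodon,(Cyanensis,(Sclerodon,Aelites))).
Changes per character on this tree: C1: 1; C2: 1; C3: 1.
Total = 3.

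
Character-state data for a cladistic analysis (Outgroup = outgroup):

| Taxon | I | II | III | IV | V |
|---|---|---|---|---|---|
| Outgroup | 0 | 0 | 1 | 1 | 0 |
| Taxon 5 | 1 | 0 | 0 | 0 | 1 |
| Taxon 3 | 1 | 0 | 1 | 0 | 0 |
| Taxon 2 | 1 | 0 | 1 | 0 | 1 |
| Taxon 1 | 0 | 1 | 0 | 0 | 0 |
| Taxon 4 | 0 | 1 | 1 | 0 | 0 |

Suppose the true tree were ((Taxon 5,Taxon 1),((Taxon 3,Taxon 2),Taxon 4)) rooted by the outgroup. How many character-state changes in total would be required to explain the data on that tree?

8

Map each character onto ((Taxon 5,Taxon 1),((Taxon 3,Taxon 2),Taxon 4)) (rooted by Outgroup) and count the minimum state changes it requires (Fitch parsimony):
I: 2; II: 2; III: 1; IV: 1; V: 2.
Total tree length = 8.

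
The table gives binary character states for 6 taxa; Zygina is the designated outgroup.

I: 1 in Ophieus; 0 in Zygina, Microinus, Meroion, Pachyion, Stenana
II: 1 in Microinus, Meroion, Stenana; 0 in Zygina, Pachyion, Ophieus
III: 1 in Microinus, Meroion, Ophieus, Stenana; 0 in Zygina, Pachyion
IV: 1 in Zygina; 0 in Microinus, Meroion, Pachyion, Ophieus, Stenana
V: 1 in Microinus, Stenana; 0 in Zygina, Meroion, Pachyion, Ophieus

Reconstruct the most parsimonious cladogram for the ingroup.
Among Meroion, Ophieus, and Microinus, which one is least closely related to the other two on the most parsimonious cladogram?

Character polarity is set by the outgroup: the derived state is whichever differs from the outgroup's state, so for IV the derived state is '0', and for the remaining characters it is '1'.
I (derived state '1') is unique to Ophieus (autapomorphy; uninformative for grouping).
II: derived state '1' in Meroion, Microinus, and Stenana only — synapomorphy for {Meroion, Microinus, Stenana}.
III (derived state '1') is shared by Meroion, Microinus, Ophieus, and Stenana — a synapomorphy uniting that clade.
IV (derived state '0') is shared by all ingroup taxa — unites the whole ingroup.
V (derived state '1') is shared by Microinus and Stenana — a synapomorphy uniting that clade.
Most parsimonious ingroup topology: ((((Microinus,Stenana),Meroion),Ophieus),Pachyion).
Meroion and Microinus share a more recent common ancestor with each other than either does with Ophieus, so Ophieus is the least closely related of the three.

Ophieus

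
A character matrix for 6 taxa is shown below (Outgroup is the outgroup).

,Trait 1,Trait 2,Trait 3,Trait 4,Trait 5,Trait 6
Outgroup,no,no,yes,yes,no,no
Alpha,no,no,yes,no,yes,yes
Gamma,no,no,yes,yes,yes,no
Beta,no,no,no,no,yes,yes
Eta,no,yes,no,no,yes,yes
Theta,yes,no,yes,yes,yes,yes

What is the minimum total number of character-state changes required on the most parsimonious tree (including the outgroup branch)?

Character polarity is set by the outgroup: the derived state is whichever differs from the outgroup's state, so for Trait 3, Trait 4 the derived state is 'no', and for the remaining characters it is 'yes'.
Trait 1: derived state 'yes' in Theta only — an autapomorphy, so it tells us nothing about relationships among taxa.
Trait 2 (derived state 'yes') is unique to Eta (autapomorphy; uninformative for grouping).
Trait 3 (derived state 'no') is shared by Beta and Eta — a synapomorphy uniting that clade.
Only Alpha, Beta, and Eta show the derived state 'no' for Trait 4, supporting them as a clade.
All ingroup taxa share the derived state 'yes' for Trait 5; it defines the ingroup but does not resolve relationships within it.
Only Alpha, Beta, Eta, and Theta show the derived state 'yes' for Trait 6, supporting them as a clade.
Most parsimonious ingroup topology: (((Alpha,(Beta,Eta)),Theta),Gamma).
Changes per character on this tree: Trait 1: 1; Trait 2: 1; Trait 3: 1; Trait 4: 1; Trait 5: 1; Trait 6: 1.
Total = 6.

6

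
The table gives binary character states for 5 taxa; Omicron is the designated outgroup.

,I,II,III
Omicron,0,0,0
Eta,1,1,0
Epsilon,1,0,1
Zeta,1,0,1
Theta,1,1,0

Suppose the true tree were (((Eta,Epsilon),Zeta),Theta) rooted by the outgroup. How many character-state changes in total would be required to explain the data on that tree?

Map each character onto (((Eta,Epsilon),Zeta),Theta) (rooted by Omicron) and count the minimum state changes it requires (Fitch parsimony):
I: 1; II: 2; III: 2.
Total tree length = 5.

5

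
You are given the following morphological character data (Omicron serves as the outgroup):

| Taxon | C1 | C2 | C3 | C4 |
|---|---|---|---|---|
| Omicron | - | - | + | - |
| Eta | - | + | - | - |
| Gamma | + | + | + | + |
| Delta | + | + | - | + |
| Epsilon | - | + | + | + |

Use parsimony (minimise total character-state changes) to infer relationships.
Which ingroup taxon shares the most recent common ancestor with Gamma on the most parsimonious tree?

Delta

Character polarity is set by the outgroup: the derived state is whichever differs from the outgroup's state, so for C3 the derived state is '-', and for the remaining characters it is '+'.
C1 (derived state '+') is shared by Delta and Gamma — a synapomorphy uniting that clade.
C2 (derived state '+') is shared by all ingroup taxa — unites the whole ingroup.
C3 (state '-') occurs in Delta and Eta but conflicts with the nesting implied by the other characters — most parsimoniously interpreted as homoplasy.
C4 (derived state '+') is shared by Delta, Epsilon, and Gamma — a synapomorphy uniting that clade.
Most parsimonious ingroup topology: (Eta,((Gamma,Delta),Epsilon)).
Gamma and Delta form a cherry on this tree, so they are sister taxa.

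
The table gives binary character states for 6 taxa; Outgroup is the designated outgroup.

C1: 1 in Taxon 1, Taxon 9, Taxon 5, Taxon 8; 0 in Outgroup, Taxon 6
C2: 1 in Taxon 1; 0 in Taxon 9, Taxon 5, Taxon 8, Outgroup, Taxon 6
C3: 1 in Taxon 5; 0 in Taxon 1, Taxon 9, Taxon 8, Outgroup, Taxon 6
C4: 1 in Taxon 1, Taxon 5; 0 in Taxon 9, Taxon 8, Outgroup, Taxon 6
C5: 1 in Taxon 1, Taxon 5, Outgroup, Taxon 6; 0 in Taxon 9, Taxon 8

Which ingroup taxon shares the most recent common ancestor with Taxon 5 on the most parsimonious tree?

Taxon 1

Character polarity is set by the outgroup: the derived state is whichever differs from the outgroup's state, so for C5 the derived state is '0', and for the remaining characters it is '1'.
Only Taxon 1, Taxon 5, Taxon 8, and Taxon 9 show the derived state '1' for C1, supporting them as a clade.
C2: derived state '1' in Taxon 1 only — an autapomorphy, so it tells us nothing about relationships among taxa.
C3 (derived state '1') is unique to Taxon 5 (autapomorphy; uninformative for grouping).
C4: derived state '1' in Taxon 1 and Taxon 5 only — synapomorphy for {Taxon 1, Taxon 5}.
C5 (derived state '0') is shared by Taxon 8 and Taxon 9 — a synapomorphy uniting that clade.
Most parsimonious ingroup topology: (((Taxon 9,Taxon 8),(Taxon 5,Taxon 1)),Taxon 6).
Taxon 5 and Taxon 1 form a cherry on this tree, so they are sister taxa.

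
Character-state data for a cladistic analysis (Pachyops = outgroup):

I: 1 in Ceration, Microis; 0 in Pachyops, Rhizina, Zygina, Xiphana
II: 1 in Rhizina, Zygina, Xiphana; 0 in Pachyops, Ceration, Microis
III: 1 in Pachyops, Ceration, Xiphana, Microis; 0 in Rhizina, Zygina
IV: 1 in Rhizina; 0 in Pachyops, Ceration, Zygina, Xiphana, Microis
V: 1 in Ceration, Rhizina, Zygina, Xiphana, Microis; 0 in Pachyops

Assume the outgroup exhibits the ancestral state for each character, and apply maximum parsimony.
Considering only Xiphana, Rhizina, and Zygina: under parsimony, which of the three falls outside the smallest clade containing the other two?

Character polarity is set by the outgroup: the derived state is whichever differs from the outgroup's state, so for III the derived state is '0', and for the remaining characters it is '1'.
I: derived state '1' in Ceration and Microis only — synapomorphy for {Ceration, Microis}.
Only Rhizina, Xiphana, and Zygina show the derived state '1' for II, supporting them as a clade.
Only Rhizina and Zygina show the derived state '0' for III, supporting them as a clade.
IV: derived state '1' in Rhizina only — an autapomorphy, so it tells us nothing about relationships among taxa.
V (derived state '1') is shared by all ingroup taxa — unites the whole ingroup.
Most parsimonious ingroup topology: ((Ceration,Microis),((Rhizina,Zygina),Xiphana)).
Zygina and Rhizina share a more recent common ancestor with each other than either does with Xiphana, so Xiphana is the least closely related of the three.

Xiphana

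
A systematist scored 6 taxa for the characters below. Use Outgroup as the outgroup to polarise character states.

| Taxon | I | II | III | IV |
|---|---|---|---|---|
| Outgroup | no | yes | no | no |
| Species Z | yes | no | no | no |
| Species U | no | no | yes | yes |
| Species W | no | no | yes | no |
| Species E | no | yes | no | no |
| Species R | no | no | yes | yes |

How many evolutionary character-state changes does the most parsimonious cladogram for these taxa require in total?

4

Character polarity is set by the outgroup: the derived state is whichever differs from the outgroup's state, so for II the derived state is 'no', and for the remaining characters it is 'yes'.
I: derived state 'yes' in Species Z only — an autapomorphy, so it tells us nothing about relationships among taxa.
II: derived state 'no' in Species R, Species U, Species W, and Species Z only — synapomorphy for {Species R, Species U, Species W, Species Z}.
III (derived state 'yes') is shared by Species R, Species U, and Species W — a synapomorphy uniting that clade.
Only Species R and Species U show the derived state 'yes' for IV, supporting them as a clade.
Most parsimonious ingroup topology: ((Species Z,((Species U,Species R),Species W)),Species E).
Changes per character on this tree: I: 1; II: 1; III: 1; IV: 1.
Total = 4.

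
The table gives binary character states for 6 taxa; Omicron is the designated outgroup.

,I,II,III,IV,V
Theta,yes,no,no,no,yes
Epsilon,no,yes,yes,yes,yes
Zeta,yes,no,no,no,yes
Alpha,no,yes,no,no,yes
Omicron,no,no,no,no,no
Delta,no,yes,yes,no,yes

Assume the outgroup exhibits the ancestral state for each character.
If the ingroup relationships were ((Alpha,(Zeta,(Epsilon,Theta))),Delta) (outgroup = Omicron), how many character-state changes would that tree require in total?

Map each character onto ((Alpha,(Zeta,(Epsilon,Theta))),Delta) (rooted by Omicron) and count the minimum state changes it requires (Fitch parsimony):
I: 2; II: 3; III: 2; IV: 1; V: 1.
Total tree length = 9.

9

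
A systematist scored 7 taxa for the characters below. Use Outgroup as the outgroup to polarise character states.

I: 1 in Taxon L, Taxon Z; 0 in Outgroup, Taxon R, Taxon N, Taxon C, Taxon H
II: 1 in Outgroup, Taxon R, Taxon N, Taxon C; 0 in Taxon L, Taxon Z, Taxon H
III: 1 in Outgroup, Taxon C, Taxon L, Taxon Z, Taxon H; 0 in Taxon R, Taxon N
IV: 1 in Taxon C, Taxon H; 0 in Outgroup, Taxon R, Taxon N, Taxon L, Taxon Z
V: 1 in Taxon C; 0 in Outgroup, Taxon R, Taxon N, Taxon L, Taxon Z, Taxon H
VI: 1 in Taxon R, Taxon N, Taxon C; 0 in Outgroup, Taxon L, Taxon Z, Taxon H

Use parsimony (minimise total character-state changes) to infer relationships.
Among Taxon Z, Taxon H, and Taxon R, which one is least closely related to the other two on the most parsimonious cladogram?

Taxon R

Character polarity is set by the outgroup: the derived state is whichever differs from the outgroup's state, so for II, III the derived state is '0', and for the remaining characters it is '1'.
I (derived state '1') is shared by Taxon L and Taxon Z — a synapomorphy uniting that clade.
II: derived state '0' in Taxon H, Taxon L, and Taxon Z only — synapomorphy for {Taxon H, Taxon L, Taxon Z}.
Only Taxon N and Taxon R show the derived state '0' for III, supporting them as a clade.
IV (state '1') occurs in Taxon C and Taxon H but conflicts with the nesting implied by the other characters — most parsimoniously interpreted as homoplasy.
V: derived state '1' in Taxon C only — an autapomorphy, so it tells us nothing about relationships among taxa.
VI (derived state '1') is shared by Taxon C, Taxon N, and Taxon R — a synapomorphy uniting that clade.
Most parsimonious ingroup topology: (((Taxon R,Taxon N),Taxon C),((Taxon L,Taxon Z),Taxon H)).
Taxon Z and Taxon H share a more recent common ancestor with each other than either does with Taxon R, so Taxon R is the least closely related of the three.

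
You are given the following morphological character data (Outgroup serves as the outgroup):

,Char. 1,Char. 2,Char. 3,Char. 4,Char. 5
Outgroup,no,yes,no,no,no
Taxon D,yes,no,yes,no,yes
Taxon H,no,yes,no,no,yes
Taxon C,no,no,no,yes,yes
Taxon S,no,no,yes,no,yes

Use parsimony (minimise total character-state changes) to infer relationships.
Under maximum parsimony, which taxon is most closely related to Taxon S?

Taxon D

Character polarity is set by the outgroup: the derived state is whichever differs from the outgroup's state, so for Char. 2 the derived state is 'no', and for the remaining characters it is 'yes'.
Char. 1: derived state 'yes' in Taxon D only — an autapomorphy, so it tells us nothing about relationships among taxa.
Char. 2: derived state 'no' in Taxon C, Taxon D, and Taxon S only — synapomorphy for {Taxon C, Taxon D, Taxon S}.
Char. 3 (derived state 'yes') is shared by Taxon D and Taxon S — a synapomorphy uniting that clade.
Char. 4 (derived state 'yes') is unique to Taxon C (autapomorphy; uninformative for grouping).
All ingroup taxa share the derived state 'yes' for Char. 5; it defines the ingroup but does not resolve relationships within it.
Most parsimonious ingroup topology: (((Taxon D,Taxon S),Taxon C),Taxon H).
Taxon S and Taxon D form a cherry on this tree, so they are sister taxa.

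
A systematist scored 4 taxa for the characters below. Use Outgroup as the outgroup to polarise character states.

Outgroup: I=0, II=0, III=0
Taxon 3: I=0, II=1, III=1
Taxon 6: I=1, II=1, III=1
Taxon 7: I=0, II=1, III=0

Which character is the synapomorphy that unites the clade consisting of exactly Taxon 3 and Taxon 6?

III

The outgroup has state '0' for every character, so '1' is the derived state throughout.
I (derived state '1') is unique to Taxon 6 (autapomorphy; uninformative for grouping).
II (derived state '1') is shared by all ingroup taxa — unites the whole ingroup.
III (derived state '1') is shared by Taxon 3 and Taxon 6 — a synapomorphy uniting that clade.
Most parsimonious ingroup topology: ((Taxon 3,Taxon 6),Taxon 7).
The clade {Taxon 3, Taxon 6} is supported by III: its derived state '1' occurs in exactly those taxa and in no other taxon (including the outgroup).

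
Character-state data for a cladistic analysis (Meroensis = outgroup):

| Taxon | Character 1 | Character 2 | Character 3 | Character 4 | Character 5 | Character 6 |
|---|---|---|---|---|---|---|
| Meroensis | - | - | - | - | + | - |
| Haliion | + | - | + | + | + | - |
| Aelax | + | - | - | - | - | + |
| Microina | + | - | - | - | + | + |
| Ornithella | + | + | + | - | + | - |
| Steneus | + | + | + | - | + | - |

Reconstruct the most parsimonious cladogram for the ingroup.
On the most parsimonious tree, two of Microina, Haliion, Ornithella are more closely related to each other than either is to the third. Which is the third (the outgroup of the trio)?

Microina

Character polarity is set by the outgroup: the derived state is whichever differs from the outgroup's state, so for Character 5 the derived state is '-', and for the remaining characters it is '+'.
Character 1 (derived state '+') is shared by all ingroup taxa — unites the whole ingroup.
Character 2: derived state '+' in Ornithella and Steneus only — synapomorphy for {Ornithella, Steneus}.
Character 3 (derived state '+') is shared by Haliion, Ornithella, and Steneus — a synapomorphy uniting that clade.
Character 4 (derived state '+') is unique to Haliion (autapomorphy; uninformative for grouping).
Character 5: derived state '-' in Aelax only — an autapomorphy, so it tells us nothing about relationships among taxa.
Character 6 (derived state '+') is shared by Aelax and Microina — a synapomorphy uniting that clade.
Most parsimonious ingroup topology: ((Haliion,(Ornithella,Steneus)),(Aelax,Microina)).
Haliion and Ornithella share a more recent common ancestor with each other than either does with Microina, so Microina is the least closely related of the three.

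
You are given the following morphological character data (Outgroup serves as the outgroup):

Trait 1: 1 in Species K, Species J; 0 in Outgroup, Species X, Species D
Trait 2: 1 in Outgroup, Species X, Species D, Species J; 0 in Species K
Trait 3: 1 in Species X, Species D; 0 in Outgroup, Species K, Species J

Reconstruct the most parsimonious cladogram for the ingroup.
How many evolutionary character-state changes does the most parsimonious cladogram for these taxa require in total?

Character polarity is set by the outgroup: the derived state is whichever differs from the outgroup's state, so for Trait 2 the derived state is '0', and for the remaining characters it is '1'.
Only Species J and Species K show the derived state '1' for Trait 1, supporting them as a clade.
Trait 2: derived state '0' in Species K only — an autapomorphy, so it tells us nothing about relationships among taxa.
Trait 3: derived state '1' in Species D and Species X only — synapomorphy for {Species D, Species X}.
Most parsimonious ingroup topology: ((Species X,Species D),(Species K,Species J)).
Changes per character on this tree: Trait 1: 1; Trait 2: 1; Trait 3: 1.
Total = 3.

3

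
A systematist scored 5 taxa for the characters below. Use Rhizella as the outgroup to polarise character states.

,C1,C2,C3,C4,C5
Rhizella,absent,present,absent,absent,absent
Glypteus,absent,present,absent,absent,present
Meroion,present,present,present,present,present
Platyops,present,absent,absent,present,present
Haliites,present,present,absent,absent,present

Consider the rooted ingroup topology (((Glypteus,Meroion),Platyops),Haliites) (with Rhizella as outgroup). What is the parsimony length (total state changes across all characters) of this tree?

Map each character onto (((Glypteus,Meroion),Platyops),Haliites) (rooted by Rhizella) and count the minimum state changes it requires (Fitch parsimony):
C1: 2; C2: 1; C3: 1; C4: 2; C5: 1.
Total tree length = 7.

7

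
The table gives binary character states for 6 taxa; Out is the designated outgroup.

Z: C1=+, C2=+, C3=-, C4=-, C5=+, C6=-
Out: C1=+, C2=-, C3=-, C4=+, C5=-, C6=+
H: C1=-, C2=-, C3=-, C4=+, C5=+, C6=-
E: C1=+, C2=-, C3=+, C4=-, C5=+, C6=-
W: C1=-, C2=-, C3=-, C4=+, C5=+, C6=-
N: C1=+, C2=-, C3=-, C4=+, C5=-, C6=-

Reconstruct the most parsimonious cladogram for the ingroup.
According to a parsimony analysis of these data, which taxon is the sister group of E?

Character polarity is set by the outgroup: the derived state is whichever differs from the outgroup's state, so for C1, C4, C6 the derived state is '-', and for the remaining characters it is '+'.
Only H and W show the derived state '-' for C1, supporting them as a clade.
C2 (derived state '+') is unique to Z (autapomorphy; uninformative for grouping).
C3: derived state '+' in E only — an autapomorphy, so it tells us nothing about relationships among taxa.
C4 (derived state '-') is shared by E and Z — a synapomorphy uniting that clade.
C5 (derived state '+') is shared by E, H, W, and Z — a synapomorphy uniting that clade.
All ingroup taxa share the derived state '-' for C6; it defines the ingroup but does not resolve relationships within it.
Most parsimonious ingroup topology: (((W,H),(E,Z)),N).
E and Z form a cherry on this tree, so they are sister taxa.

Z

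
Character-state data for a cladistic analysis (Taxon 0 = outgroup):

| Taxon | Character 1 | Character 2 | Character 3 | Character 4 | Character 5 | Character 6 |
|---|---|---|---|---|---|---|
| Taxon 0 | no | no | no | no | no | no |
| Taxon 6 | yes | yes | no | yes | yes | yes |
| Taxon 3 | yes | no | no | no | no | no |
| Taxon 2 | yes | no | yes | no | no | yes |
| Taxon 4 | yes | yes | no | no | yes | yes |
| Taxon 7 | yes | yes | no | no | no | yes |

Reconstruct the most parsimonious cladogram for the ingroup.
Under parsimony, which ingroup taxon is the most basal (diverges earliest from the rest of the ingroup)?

Taxon 3

The outgroup has state 'no' for every character, so 'yes' is the derived state throughout.
Character 1 (derived state 'yes') is shared by all ingroup taxa — unites the whole ingroup.
Character 2 (derived state 'yes') is shared by Taxon 4, Taxon 6, and Taxon 7 — a synapomorphy uniting that clade.
Character 3: derived state 'yes' in Taxon 2 only — an autapomorphy, so it tells us nothing about relationships among taxa.
Character 4 (derived state 'yes') is unique to Taxon 6 (autapomorphy; uninformative for grouping).
Only Taxon 4 and Taxon 6 show the derived state 'yes' for Character 5, supporting them as a clade.
Character 6: derived state 'yes' in Taxon 2, Taxon 4, Taxon 6, and Taxon 7 only — synapomorphy for {Taxon 2, Taxon 4, Taxon 6, Taxon 7}.
Most parsimonious ingroup topology: ((((Taxon 6,Taxon 4),Taxon 7),Taxon 2),Taxon 3).
Taxon 3 is sister to the clade containing all other ingroup taxa, so it is the earliest-diverging (most basal) ingroup lineage.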